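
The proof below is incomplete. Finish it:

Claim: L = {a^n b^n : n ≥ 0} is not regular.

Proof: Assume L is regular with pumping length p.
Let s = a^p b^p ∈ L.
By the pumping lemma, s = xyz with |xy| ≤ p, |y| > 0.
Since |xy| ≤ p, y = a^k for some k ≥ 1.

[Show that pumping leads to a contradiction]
Consider xy²z = a^(p+k) b^p.

Since k ≥ 1, we have p + k > p.
So xy²z has more a's than b's: (p+k) a's vs p b's.
This means xy²z ∉ L because a^n b^n requires equal counts.

This contradicts the pumping lemma which states xy²z ∈ L.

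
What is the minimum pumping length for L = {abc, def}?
p = 4

For a finite language L, the pumping lemma holds vacuously if p > max|s| for s ∈ L.

The longest string in L = {abc, def} has length 3.
If p = 4, then no string s ∈ L has |s| ≥ p, so the condition is vacuously true.

The minimum pumping length is p = 4.

Why no smaller p works: for any p ≤ 3, the longest string s ∈ L has |s| = 3 ≥ p, so it would
have to be pumpable; but pumping up (i = 2, 3, ...) produces ever longer strings, which cannot all lie in the
finite language L. So the pumping property fails for every p ≤ 3.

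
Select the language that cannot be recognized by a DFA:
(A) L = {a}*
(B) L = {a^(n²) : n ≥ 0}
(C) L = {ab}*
(B) {a^(n²) : n ≥ 0}

(B) L = {a^(n²) : n ≥ 0} is NOT regular.

The pumping lemma can be used to prove this:
After pumping, length is no longer a perfect square

The other languages are regular because they can be recognized by finite automata.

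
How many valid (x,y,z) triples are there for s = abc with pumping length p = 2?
3

For s = 'abc' with pumping length p = 2:

Constraints: |xy| ≤ 2, |y| > 0

Valid decompositions (|xy| ≤ p, |y| ≥ 1):
  • x='', y='a', z='bc'
  • x='a', y='b', z='c'
  • x='', y='ab', z='c'

Total count: 3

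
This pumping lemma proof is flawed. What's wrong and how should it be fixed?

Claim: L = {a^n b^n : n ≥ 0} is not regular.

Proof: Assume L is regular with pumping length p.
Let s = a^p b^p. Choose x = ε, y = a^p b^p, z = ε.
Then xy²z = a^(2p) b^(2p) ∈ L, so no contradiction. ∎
Error: The decomposition violates |xy| ≤ p. With y = a^p b^p, |xy| = |y| = 2p > p. (The proof also miscomputes xy²z, which would be a^p b^p a^p b^p rather than a^(2p) b^(2p), and it wrongly treats one harmless decomposition as settling the matter — the prover does not get to choose the decomposition.)

Correction: The pumping lemma requires |xy| ≤ p, and the argument must handle every decomposition satisfying |xy| ≤ p, |y| ≥ 1. Since s starts with p a's, any such y consists only of a's, say y = a^k with k ≥ 1. Then xy²z = a^(p+k) b^p has unequal numbers of a's and b's, so xy²z ∉ L — the required contradiction.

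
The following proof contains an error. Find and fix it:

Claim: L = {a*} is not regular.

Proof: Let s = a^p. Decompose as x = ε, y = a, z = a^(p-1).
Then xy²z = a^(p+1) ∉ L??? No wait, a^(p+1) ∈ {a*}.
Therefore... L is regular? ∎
Error: The proof attempts to show a*  is not regular, but a* IS regular!

Correction: a* is a regular language (recognized by a simple DFA with one accepting state and self-loop on 'a'). The pumping lemma can only prove non-regularity, not regularity. For regular languages, pumping always works.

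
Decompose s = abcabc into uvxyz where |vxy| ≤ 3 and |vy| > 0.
u='ab', v='c', x='a', y='b', z='c'

For s = abcabc with pumping length p = 3:

One valid decomposition:
- u = 'ab'
- v = 'c'
- x = 'a'
- y = 'b'
- z = 'c'

Verification:
- uvxyz = 'ab' + 'c' + 'a' + 'b' + 'c' = abcabc ✓
- |vxy| = |'cab'| = 3 ≤ 3 ✓
- |vy| = |'cb'| = 2 > 0 ✓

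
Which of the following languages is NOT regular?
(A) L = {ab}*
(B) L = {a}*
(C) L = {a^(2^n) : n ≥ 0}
(C) {a^(2^n) : n ≥ 0}

(C) L = {a^(2^n) : n ≥ 0} is NOT regular.

The pumping lemma can be used to prove this:
After pumping, length is no longer a power of 2

The other languages are regular because they can be recognized by finite automata.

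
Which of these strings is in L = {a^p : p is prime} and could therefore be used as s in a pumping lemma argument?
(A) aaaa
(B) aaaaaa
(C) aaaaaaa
(C) aaaaaaa

The pumping lemma is applied to a string s that lies in L, so first check membership of each option:
- (A) aaaa has length 4 = 2 × 2, which is not prime, so it is not in L ✗
- (B) aaaaaa has length 6 = 2 × 3, which is not prime, so it is not in L ✗
- (C) aaaaaaa has length 7, which is prime, so it is in L ✓

Only (C) aaaaaaa is in L, so it is the only candidate that could play the role of s.
(In a complete proof one picks s in terms of the pumping length p so that |s| ≥ p is guaranteed; a fixed string like aaaaaaa illustrates the shape of such an s.)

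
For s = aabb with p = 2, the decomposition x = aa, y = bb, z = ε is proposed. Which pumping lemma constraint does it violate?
Violated: |xy| ≤ p

The decomposition x = aa, y = bb, z = ε for s = aabb with p = 2
violates the constraint: |xy| ≤ p

|xy| = |aabb| = 4 > 2 = p. The decomposition puts too many characters in xy.

Pumping lemma constraints:
1. xyz = s (decomposition is valid)
2. |xy| ≤ p
3. |y| > 0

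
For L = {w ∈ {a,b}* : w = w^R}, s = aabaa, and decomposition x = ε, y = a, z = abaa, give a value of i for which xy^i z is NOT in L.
i = 2

xy²z = ε · aa · abaa = aaabaa; aaabaa reversed is aabaaa ≠ aaabaa, so it is not a palindrome and is not in L.
(Other choices also work, e.g. i = 0, 3; only i = 1 is guaranteed to stay in L since xy¹z = s.)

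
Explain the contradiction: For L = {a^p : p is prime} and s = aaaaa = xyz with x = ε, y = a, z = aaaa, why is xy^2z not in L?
xy²z = aaaaaa ∉ L

Pumping with i = 2 replaces y = a by y² = aa:
- Original: s = xyz = aaaaa; aaaaa has length 5, which is prime, so it is in L
- Pumped: xy²z = ε · aa · aaaa = aaaaaa
- aaaaaa has length 6 = 2 × 3, which is not prime, so it is not in L

The pumping lemma would require xy²z ∈ L, so this decomposition yields a contradiction.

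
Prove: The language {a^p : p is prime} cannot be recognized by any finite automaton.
Assume for contradiction that L is regular, and let p ≥ 1 be the pumping length given by the pumping lemma.
Choose a prime q with q ≥ p (one exists because there are infinitely many primes) and let s = a^q. Then s ∈ L and |s| = q ≥ p.
By the pumping lemma, s = xyz for some x, y, z with |xy| ≤ p, |y| ≥ 1, and xy^i z ∈ L for every i ≥ 0.
Here y = a^k for some k with 1 ≤ k ≤ p, and xy^i z = a^(q + (i − 1)k) for every i ≥ 0.

Take i = q + 1: |xy^(q+1) z| = q + qk = q(k + 1).
Both factors satisfy q ≥ 2 and k + 1 ≥ 2, so q(k + 1) is composite, and xy^(q+1) z ∉ L.

This contradicts the pumping lemma, which requires xy^i z ∈ L for all i ≥ 0.
Hence L = {a^p : p is prime} is not regular. ∎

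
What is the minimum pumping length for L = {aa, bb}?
p = 3

For a finite language L, the pumping lemma holds vacuously if p > max|s| for s ∈ L.

The longest string in L = {aa, bb} has length 2.
If p = 3, then no string s ∈ L has |s| ≥ p, so the condition is vacuously true.

The minimum pumping length is p = 3.

Why no smaller p works: for any p ≤ 2, the longest string s ∈ L has |s| = 2 ≥ p, so it would
have to be pumpable; but pumping up (i = 2, 3, ...) produces ever longer strings, which cannot all lie in the
finite language L. So the pumping property fails for every p ≤ 2.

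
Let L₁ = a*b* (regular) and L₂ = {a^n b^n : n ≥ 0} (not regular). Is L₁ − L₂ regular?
No — L₁ − L₂ is not regular.

a*b* − {a^n b^n} = {a^n b^m : n ≠ m}. If this were regular, then its complement intersected with a*b*, namely {a^n b^n : n ≥ 0}, would be regular too (closure under complement and intersection) — contradiction. So L₁ − L₂ is not regular.

Note that the bare facts "L₁ regular, L₂ non-regular" do not settle the question by themselves: the closure of regular languages under ∪, ∩, complement and difference applies only when BOTH operands are regular. With a non-regular operand the result can come out regular or non-regular depending on the specific languages, so one has to work out L₁ − L₂ for this particular pair, as above.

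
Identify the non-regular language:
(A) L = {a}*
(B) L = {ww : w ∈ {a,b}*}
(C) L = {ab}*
(B) {ww : w ∈ {a,b}*}

(B) L = {ww : w ∈ {a,b}*} is NOT regular.

The pumping lemma can be used to prove this:
After pumping, the two halves no longer match

The other languages are regular because they can be recognized by finite automata.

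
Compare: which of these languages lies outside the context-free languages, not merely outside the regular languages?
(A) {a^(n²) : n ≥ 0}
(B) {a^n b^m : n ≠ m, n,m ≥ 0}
(A) {a^(n²) : n ≥ 0}

(A) {a^(n²) : n ≥ 0} requires the CFL pumping lemma.

- {a^n b^m : n ≠ m, n,m ≥ 0} is context-free (but not regular)
  • Can be shown non-regular with the regular pumping lemma
  • After pumping a's, we can make n = m

- {a^(n²) : n ≥ 0} is NOT context-free
  • Requires the CFL pumping lemma to prove
  • Gaps between squares grow unboundedly

The CFL pumping lemma is "stronger" in that it can prove non-membership
in the larger class of context-free languages.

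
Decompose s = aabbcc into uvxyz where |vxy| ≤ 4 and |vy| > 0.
u='a', v='a', x='bb', y='c', z='c'

For s = aabbcc with pumping length p = 4:

One valid decomposition:
- u = 'a'
- v = 'a'
- x = 'bb'
- y = 'c'
- z = 'c'

Verification:
- uvxyz = 'a' + 'a' + 'bb' + 'c' + 'c' = aabbcc ✓
- |vxy| = |'abbc'| = 4 ≤ 4 ✓
- |vy| = |'ac'| = 2 > 0 ✓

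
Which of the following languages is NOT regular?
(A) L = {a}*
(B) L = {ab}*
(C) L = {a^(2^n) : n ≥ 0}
(C) {a^(2^n) : n ≥ 0}

(C) L = {a^(2^n) : n ≥ 0} is NOT regular.

The pumping lemma can be used to prove this:
After pumping, length is no longer a power of 2

The other languages are regular because they can be recognized by finite automata.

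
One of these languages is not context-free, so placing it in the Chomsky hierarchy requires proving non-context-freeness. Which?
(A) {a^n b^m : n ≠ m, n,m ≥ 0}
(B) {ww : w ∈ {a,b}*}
(B) {ww : w ∈ {a,b}*}

(B) {ww : w ∈ {a,b}*} requires the CFL pumping lemma.

- {a^n b^m : n ≠ m, n,m ≥ 0} is context-free (but not regular)
  • Can be shown non-regular with the regular pumping lemma
  • After pumping a's, we can make n = m

- {ww : w ∈ {a,b}*} is NOT context-free
  • Requires the CFL pumping lemma to prove
  • Cannot verify equality of two arbitrary substrings

The CFL pumping lemma is "stronger" in that it can prove non-membership
in the larger class of context-free languages.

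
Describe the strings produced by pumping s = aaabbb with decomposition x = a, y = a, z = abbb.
{xy^i z : i ≥ 0} = {a^(2+i) b^3 : i ≥ 0} = {aabbb, aaabbb, aaaabbb, ...}

With x = a, y = a, z = abbb: Starting with aaabbb and pumping the second 'a', we get strings with 2+i a's followed by 3 b's for i = 0, 1, 2, ...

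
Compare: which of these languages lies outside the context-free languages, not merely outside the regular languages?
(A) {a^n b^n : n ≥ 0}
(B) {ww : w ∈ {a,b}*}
(B) {ww : w ∈ {a,b}*}

(B) {ww : w ∈ {a,b}*} requires the CFL pumping lemma.

- {a^n b^n : n ≥ 0} is context-free (but not regular)
  • Can be shown non-regular with the regular pumping lemma
  • After pumping, the number of a's and b's become unequal

- {ww : w ∈ {a,b}*} is NOT context-free
  • Requires the CFL pumping lemma to prove
  • Even a PDA cannot compare two arbitrary halves symbol by symbol; CFL pumping on a^p b^p a^p b^p fails

The CFL pumping lemma is "stronger" in that it can prove non-membership
in the larger class of context-free languages.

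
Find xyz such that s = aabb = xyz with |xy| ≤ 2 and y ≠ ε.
x = '', y = 'aa', z = 'bb'

For s = aabb and p = 2, one valid decomposition is:
- x = '' (length 0)
- y = 'aa' (length 2)
- z = 'bb' (length 2)

Verification:
- xyz = '' + 'aa' + 'bb' = aabb ✓
- |xy| = 2 ≤ 2 ✓
- |y| = 2 > 0 ✓

All pumping lemma constraints are satisfied.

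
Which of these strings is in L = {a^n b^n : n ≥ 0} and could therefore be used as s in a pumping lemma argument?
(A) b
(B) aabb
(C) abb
(B) aabb

The pumping lemma is applied to a string s that lies in L, so first check membership of each option:
- (A) b has 0 a's and 1 b's; 0 ≠ 1, so it is not in L ✗
- (B) aabb = a^2 b^2 has equal counts (2 = 2), so it is in L ✓
- (C) abb has 1 a's and 2 b's; 1 ≠ 2, so it is not in L ✗

Only (B) aabb is in L, so it is the only candidate that could play the role of s.
(In a complete proof one picks s in terms of the pumping length p so that |s| ≥ p is guaranteed; a fixed string like aabb illustrates the shape of such an s.)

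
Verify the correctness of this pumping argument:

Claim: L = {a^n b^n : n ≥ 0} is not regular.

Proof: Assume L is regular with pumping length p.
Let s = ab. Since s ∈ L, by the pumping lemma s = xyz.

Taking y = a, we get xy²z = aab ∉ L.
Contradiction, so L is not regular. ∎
The proof is INCORRECT.

Error: The string s = ab may be shorter than p.
The pumping lemma only applies to strings with |s| ≥ p, and p is not under our control.
We must choose s in terms of p, e.g. s = a^p b^p, to ensure |s| ≥ p.
(The proof also fixes one particular y; a valid argument must handle every decomposition with |xy| ≤ p and |y| ≥ 1 — for s = a^p b^p this forces y = a^k, and then xy²z = a^(p+k) b^p ∉ L.)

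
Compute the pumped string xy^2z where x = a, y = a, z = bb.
aaabb

Given x = 'a', y = 'a', z = 'bb' and i = 2:

xy^2z = x + y·y·...·y (2 times) + z
       = 'a' + 'a'^2 + 'bb'
       = 'a' + 'aa' + 'bb'
       = 'aaabb'

The pumped string is 'aaabb' with length 5.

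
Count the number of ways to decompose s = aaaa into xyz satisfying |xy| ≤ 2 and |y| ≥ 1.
3

For s = 'aaaa' with pumping length p = 2:

Constraints: |xy| ≤ 2, |y| > 0

Valid decompositions (|xy| ≤ p, |y| ≥ 1):
  • x='', y='a', z='aaa'
  • x='a', y='a', z='aa'
  • x='', y='aa', z='aa'

Total count: 3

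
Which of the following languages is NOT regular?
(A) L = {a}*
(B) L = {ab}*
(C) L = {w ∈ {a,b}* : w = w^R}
(C) {w ∈ {a,b}* : w = w^R}

(C) L = {w ∈ {a,b}* : w = w^R} is NOT regular.

The pumping lemma can be used to prove this:
After pumping, the string is no longer symmetric

The other languages are regular because they can be recognized by finite automata.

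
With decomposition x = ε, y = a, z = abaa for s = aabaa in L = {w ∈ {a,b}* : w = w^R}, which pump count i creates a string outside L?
i = 2

xy²z = ε · aa · abaa = aaabaa; aaabaa reversed is aabaaa ≠ aaabaa, so it is not a palindrome and is not in L.
(Other choices also work, e.g. i = 0, 3; only i = 1 is guaranteed to stay in L since xy¹z = s.)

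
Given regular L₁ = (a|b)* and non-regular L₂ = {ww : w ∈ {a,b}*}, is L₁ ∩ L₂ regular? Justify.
No — L₁ ∩ L₂ is not regular.

(a|b)* is all strings over {a,b}, so L₁ ∩ L₂ = {ww : w ∈ {a,b}*} = L₂ itself, which is not regular (pump s = a^p b a^p b).

Note that the bare facts "L₁ regular, L₂ non-regular" do not settle the question by themselves: the closure of regular languages under ∪, ∩, complement and difference applies only when BOTH operands are regular. With a non-regular operand the result can come out regular or non-regular depending on the specific languages, so one has to work out L₁ ∩ L₂ for this particular pair, as above.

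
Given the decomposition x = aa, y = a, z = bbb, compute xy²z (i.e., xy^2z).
aaaabbb

Given x = 'aa', y = 'a', z = 'bbb' and i = 2:

xy^2z = x + y·y·...·y (2 times) + z
       = 'aa' + 'a'^2 + 'bbb'
       = 'aa' + 'aa' + 'bbb'
       = 'aaaabbb'

The pumped string is 'aaaabbb' with length 7.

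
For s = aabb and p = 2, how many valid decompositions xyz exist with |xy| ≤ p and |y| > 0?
3

For s = 'aabb' with pumping length p = 2:

Constraints: |xy| ≤ 2, |y| > 0

Valid decompositions (|xy| ≤ p, |y| ≥ 1):
  • x='', y='a', z='abb'
  • x='a', y='a', z='bb'
  • x='', y='aa', z='bb'

Total count: 3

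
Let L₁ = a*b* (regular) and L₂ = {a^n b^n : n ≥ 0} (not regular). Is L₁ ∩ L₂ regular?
No — L₁ ∩ L₂ is not regular.

Every string a^n b^n already lies in a*b*, so L₁ ∩ L₂ = {a^n b^n : n ≥ 0} = L₂ itself, which is the standard non-regular language (pump s = a^p b^p).

Note that the bare facts "L₁ regular, L₂ non-regular" do not settle the question by themselves: the closure of regular languages under ∪, ∩, complement and difference applies only when BOTH operands are regular. With a non-regular operand the result can come out regular or non-regular depending on the specific languages, so one has to work out L₁ ∩ L₂ for this particular pair, as above.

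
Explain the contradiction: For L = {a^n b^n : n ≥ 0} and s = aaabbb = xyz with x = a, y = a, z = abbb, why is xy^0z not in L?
xy⁰z = aabbb ∉ L

Pumping with i = 0 replaces y = a by y⁰ = ε:
- Original: s = xyz = aaabbb; aaabbb = a^3 b^3 has equal counts (3 = 3), so it is in L
- Pumped: xy⁰z = a · ε · abbb = aabbb
- aabbb has 2 a's and 3 b's; 2 ≠ 3, so it is not in L

The pumping lemma would require xy⁰z ∈ L, so this decomposition yields a contradiction.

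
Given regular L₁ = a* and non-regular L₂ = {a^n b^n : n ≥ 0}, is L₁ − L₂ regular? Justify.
Yes — L₁ − L₂ is regular.

The only string of a* that lies in {a^n b^n} is ε, so L₁ − L₂ = a* − {ε} = a⁺ = aa*, which is regular.

Note that the bare facts "L₁ regular, L₂ non-regular" do not settle the question by themselves: the closure of regular languages under ∪, ∩, complement and difference applies only when BOTH operands are regular. With a non-regular operand the result can come out regular or non-regular depending on the specific languages, so one has to work out L₁ − L₂ for this particular pair, as above.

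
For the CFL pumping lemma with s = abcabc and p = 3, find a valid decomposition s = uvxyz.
u='ab', v='c', x='a', y='b', z='c'

For s = abcabc with pumping length p = 3:

One valid decomposition:
- u = 'ab'
- v = 'c'
- x = 'a'
- y = 'b'
- z = 'c'

Verification:
- uvxyz = 'ab' + 'c' + 'a' + 'b' + 'c' = abcabc ✓
- |vxy| = |'cab'| = 3 ≤ 3 ✓
- |vy| = |'cb'| = 2 > 0 ✓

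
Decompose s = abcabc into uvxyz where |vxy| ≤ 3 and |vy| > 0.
u='ab', v='c', x='a', y='b', z='c'

For s = abcabc with pumping length p = 3:

One valid decomposition:
- u = 'ab'
- v = 'c'
- x = 'a'
- y = 'b'
- z = 'c'

Verification:
- uvxyz = 'ab' + 'c' + 'a' + 'b' + 'c' = abcabc ✓
- |vxy| = |'cab'| = 3 ≤ 3 ✓
- |vy| = |'cb'| = 2 > 0 ✓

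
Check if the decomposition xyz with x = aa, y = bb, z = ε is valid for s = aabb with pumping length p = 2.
Violated: |xy| ≤ p

The decomposition x = aa, y = bb, z = ε for s = aabb with p = 2
violates the constraint: |xy| ≤ p

|xy| = |aabb| = 4 > 2 = p. The decomposition puts too many characters in xy.

Pumping lemma constraints:
1. xyz = s (decomposition is valid)
2. |xy| ≤ p
3. |y| > 0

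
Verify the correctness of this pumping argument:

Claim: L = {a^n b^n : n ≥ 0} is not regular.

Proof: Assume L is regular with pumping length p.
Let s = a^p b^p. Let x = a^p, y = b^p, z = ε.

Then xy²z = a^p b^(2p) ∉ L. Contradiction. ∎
The proof is INCORRECT.

Error: The decomposition violates |xy| ≤ p.
With x = a^p and y = b^p, we have |xy| = 2p > p.
The pumping lemma requires |xy| ≤ p, so y must be within the first p characters.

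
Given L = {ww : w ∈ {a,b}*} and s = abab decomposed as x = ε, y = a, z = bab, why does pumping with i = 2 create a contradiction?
xy²z = aabab ∉ L

Pumping with i = 2 replaces y = a by y² = aa:
- Original: s = xyz = abab; abab splits into halves ab · ab, which are equal, so it is in L (w = ab)
- Pumped: xy²z = ε · aa · bab = aabab
- aabab has odd length 5, so it cannot be written as ww and is not in L

The pumping lemma would require xy²z ∈ L, so this decomposition yields a contradiction.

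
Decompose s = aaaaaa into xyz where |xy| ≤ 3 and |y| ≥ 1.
x = '', y = 'aaa', z = 'aaa'

For s = aaaaaa and p = 3, one valid decomposition is:
- x = '' (length 0)
- y = 'aaa' (length 3)
- z = 'aaa' (length 3)

Verification:
- xyz = '' + 'aaa' + 'aaa' = aaaaaa ✓
- |xy| = 3 ≤ 3 ✓
- |y| = 3 > 0 ✓

All pumping lemma constraints are satisfied.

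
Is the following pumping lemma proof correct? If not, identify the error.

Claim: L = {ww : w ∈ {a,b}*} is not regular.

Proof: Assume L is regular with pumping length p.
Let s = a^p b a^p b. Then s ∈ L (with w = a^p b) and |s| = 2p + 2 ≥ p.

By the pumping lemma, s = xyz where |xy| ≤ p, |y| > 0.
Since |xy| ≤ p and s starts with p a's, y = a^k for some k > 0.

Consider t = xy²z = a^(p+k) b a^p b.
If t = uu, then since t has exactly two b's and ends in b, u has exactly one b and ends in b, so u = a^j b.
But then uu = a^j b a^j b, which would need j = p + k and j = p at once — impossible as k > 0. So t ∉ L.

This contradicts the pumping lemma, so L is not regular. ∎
The proof is correct.

This proof is valid because:
1. s = a^p b a^p b is in L and is chosen in terms of p, so |s| ≥ p holds for every p
2. The decomposition analysis is correct: |xy| ≤ p forces y to lie inside the leading a's
3. The contradiction is valid: the argument shows a^(p+k) b a^p b cannot be split into two equal halves
4. The conclusion follows logically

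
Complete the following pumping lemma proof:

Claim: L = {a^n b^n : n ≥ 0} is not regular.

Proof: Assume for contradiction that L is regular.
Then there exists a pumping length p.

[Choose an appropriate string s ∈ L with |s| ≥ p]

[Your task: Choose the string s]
s = a^p b^p

This string is in L (has equal a's and b's) and has length 2p ≥ p.
Any decomposition xyz with |xy| ≤ p means y consists only of a's,
so pumping will unbalance the counts.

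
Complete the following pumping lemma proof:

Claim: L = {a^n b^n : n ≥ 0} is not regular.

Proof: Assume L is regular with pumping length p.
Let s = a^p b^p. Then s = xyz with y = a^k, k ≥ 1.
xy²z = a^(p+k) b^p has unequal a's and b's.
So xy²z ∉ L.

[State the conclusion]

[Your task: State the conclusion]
This contradicts the pumping lemma for regular languages,
which guarantees xy^i z ∈ L for all i ≥ 0.

Since our assumption that L is regular leads to a contradiction,
we conclude that L = {a^n b^n : n ≥ 0} is NOT regular. ∎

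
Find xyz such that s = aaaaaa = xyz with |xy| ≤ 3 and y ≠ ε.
x = 'a', y = 'aa', z = 'aaa'

For s = aaaaaa and p = 3, one valid decomposition is:
- x = 'a' (length 1)
- y = 'aa' (length 2)
- z = 'aaa' (length 3)

Verification:
- xyz = 'a' + 'aa' + 'aaa' = aaaaaa ✓
- |xy| = 3 ≤ 3 ✓
- |y| = 2 > 0 ✓

All pumping lemma constraints are satisfied.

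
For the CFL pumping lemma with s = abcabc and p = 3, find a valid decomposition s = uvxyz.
u='ab', v='c', x='a', y='b', z='c'

For s = abcabc with pumping length p = 3:

One valid decomposition:
- u = 'ab'
- v = 'c'
- x = 'a'
- y = 'b'
- z = 'c'

Verification:
- uvxyz = 'ab' + 'c' + 'a' + 'b' + 'c' = abcabc ✓
- |vxy| = |'cab'| = 3 ≤ 3 ✓
- |vy| = |'cb'| = 2 > 0 ✓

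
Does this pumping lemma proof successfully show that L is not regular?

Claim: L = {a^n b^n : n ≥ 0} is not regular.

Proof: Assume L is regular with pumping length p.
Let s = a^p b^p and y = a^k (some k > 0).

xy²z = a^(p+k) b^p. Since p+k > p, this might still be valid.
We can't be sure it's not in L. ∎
The proof is INCORRECT.

Error: The conclusion is wrong.
xy²z = a^(p+k) b^p is definitely NOT in L because the number of a's (p+k) ≠ number of b's (p).
The proof incorrectly doubts what is actually a valid contradiction.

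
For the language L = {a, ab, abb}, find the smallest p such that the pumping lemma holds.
p = 4

For a finite language L, the pumping lemma holds vacuously if p > max|s| for s ∈ L.

The longest string in L = {a, ab, abb} has length 3.
If p = 4, then no string s ∈ L has |s| ≥ p, so the condition is vacuously true.

The minimum pumping length is p = 4.

Why no smaller p works: for any p ≤ 3, the longest string s ∈ L has |s| = 3 ≥ p, so it would
have to be pumpable; but pumping up (i = 2, 3, ...) produces ever longer strings, which cannot all lie in the
finite language L. So the pumping property fails for every p ≤ 3.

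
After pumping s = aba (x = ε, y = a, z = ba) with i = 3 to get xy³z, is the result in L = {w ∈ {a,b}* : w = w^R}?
No

xy³z = ε · aaa · ba = aaaba.
aaaba reversed is abaaa ≠ aaaba, so it is not a palindrome and is not in L.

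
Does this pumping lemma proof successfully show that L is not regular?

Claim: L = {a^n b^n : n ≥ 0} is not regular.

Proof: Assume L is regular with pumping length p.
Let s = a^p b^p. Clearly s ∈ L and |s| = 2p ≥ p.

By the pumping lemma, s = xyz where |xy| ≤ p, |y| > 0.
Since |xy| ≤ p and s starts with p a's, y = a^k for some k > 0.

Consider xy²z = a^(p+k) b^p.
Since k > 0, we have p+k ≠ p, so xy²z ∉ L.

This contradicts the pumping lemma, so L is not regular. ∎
The proof is correct.

This proof is valid because:
1. The string s = a^p b^p is correctly in L
2. The decomposition analysis is correct: y must consist only of a's
3. The contradiction is valid: pumping increases a's but not b's
4. The conclusion follows logically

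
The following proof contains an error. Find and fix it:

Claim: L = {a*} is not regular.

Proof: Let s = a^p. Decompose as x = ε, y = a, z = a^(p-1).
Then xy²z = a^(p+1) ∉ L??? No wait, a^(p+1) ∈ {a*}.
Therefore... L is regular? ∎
Error: The proof attempts to show a*  is not regular, but a* IS regular!

Correction: a* is a regular language (recognized by a simple DFA with one accepting state and self-loop on 'a'). The pumping lemma can only prove non-regularity, not regularity. For regular languages, pumping always works.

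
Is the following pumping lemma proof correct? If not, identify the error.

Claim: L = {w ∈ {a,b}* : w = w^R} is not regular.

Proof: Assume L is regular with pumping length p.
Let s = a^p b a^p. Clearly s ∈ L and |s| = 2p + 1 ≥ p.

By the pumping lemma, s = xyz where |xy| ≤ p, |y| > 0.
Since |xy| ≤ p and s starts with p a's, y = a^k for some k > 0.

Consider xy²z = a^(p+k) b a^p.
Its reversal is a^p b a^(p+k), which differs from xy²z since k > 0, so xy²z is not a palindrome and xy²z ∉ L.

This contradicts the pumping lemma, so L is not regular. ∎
The proof is correct.

This proof is valid because:
1. s = a^p b a^p is in L and is chosen in terms of p, so |s| ≥ p holds for every p
2. The decomposition analysis is correct: |xy| ≤ p forces y to lie inside the leading a's
3. The contradiction is valid: a^(p+k) b a^p has more a's before the b than after it, so it is not a palindrome
4. The conclusion follows logically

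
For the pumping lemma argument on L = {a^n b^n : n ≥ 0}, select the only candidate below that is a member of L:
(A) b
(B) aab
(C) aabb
(C) aabb

The pumping lemma is applied to a string s that lies in L, so first check membership of each option:
- (A) b has 0 a's and 1 b's; 0 ≠ 1, so it is not in L ✗
- (B) aab has 2 a's and 1 b's; 2 ≠ 1, so it is not in L ✗
- (C) aabb = a^2 b^2 has equal counts (2 = 2), so it is in L ✓

Only (C) aabb is in L, so it is the only candidate that could play the role of s.
(In a complete proof one picks s in terms of the pumping length p so that |s| ≥ p is guaranteed; a fixed string like aabb illustrates the shape of such an s.)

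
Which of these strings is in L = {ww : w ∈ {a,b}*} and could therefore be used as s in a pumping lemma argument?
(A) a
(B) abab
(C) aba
(B) abab

The pumping lemma is applied to a string s that lies in L, so first check membership of each option:
- (A) a has odd length 1, so it cannot be written as ww and is not in L ✗
- (B) abab splits into halves ab · ab, which are equal, so it is in L (w = ab) ✓
- (C) aba has odd length 3, so it cannot be written as ww and is not in L ✗

Only (B) abab is in L, so it is the only candidate that could play the role of s.
(In a complete proof one picks s in terms of the pumping length p so that |s| ≥ p is guaranteed; a fixed string like abab illustrates the shape of such an s.)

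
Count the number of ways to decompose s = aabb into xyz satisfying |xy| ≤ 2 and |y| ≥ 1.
3

For s = 'aabb' with pumping length p = 2:

Constraints: |xy| ≤ 2, |y| > 0

Valid decompositions (|xy| ≤ p, |y| ≥ 1):
  • x='', y='a', z='abb'
  • x='a', y='a', z='bb'
  • x='', y='aa', z='bb'

Total count: 3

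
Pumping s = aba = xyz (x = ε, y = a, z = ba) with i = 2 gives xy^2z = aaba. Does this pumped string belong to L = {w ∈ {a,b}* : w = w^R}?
No

xy²z = ε · aa · ba = aaba.
aaba reversed is abaa ≠ aaba, so it is not a palindrome and is not in L.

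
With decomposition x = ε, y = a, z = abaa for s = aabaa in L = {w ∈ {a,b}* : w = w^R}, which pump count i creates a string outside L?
i = 0

xy⁰z = ε · ε · abaa = abaa; abaa reversed is aaba ≠ abaa, so it is not a palindrome and is not in L.
(Other choices also work, e.g. i = 2, 3; only i = 1 is guaranteed to stay in L since xy¹z = s.)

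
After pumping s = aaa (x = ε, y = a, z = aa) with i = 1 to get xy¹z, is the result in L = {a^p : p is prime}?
Yes

xy¹z = ε · a · aa = aaa.
aaa has length 3, which is prime, so it is in L.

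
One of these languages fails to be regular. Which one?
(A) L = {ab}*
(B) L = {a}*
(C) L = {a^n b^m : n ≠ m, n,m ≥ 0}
(C) {a^n b^m : n ≠ m, n,m ≥ 0}

(C) L = {a^n b^m : n ≠ m, n,m ≥ 0} is NOT regular.

The pumping lemma can be used to prove this:
After pumping a's, we can make n = m

The other languages are regular because they can be recognized by finite automata.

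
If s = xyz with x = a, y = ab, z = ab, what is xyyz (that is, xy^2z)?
aababab

Given x = 'a', y = 'ab', z = 'ab' and i = 2:

xy^2z = x + y·y·...·y (2 times) + z
       = 'a' + 'ab'^2 + 'ab'
       = 'a' + 'abab' + 'ab'
       = 'aababab'

The pumped string is 'aababab' with length 7.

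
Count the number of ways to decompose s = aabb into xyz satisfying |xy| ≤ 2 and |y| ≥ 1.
3

For s = 'aabb' with pumping length p = 2:

Constraints: |xy| ≤ 2, |y| > 0

Valid decompositions (|xy| ≤ p, |y| ≥ 1):
  • x='', y='a', z='abb'
  • x='a', y='a', z='bb'
  • x='', y='aa', z='bb'

Total count: 3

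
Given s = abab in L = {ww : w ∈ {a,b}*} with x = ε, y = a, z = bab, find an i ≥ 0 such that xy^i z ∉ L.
i = 2

xy²z = ε · aa · bab = aabab; aabab has odd length 5, so it cannot be written as ww and is not in L.
(Other choices also work, e.g. i = 0, 3; only i = 1 is guaranteed to stay in L since xy¹z = s.)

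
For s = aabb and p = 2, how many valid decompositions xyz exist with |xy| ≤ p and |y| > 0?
3

For s = 'aabb' with pumping length p = 2:

Constraints: |xy| ≤ 2, |y| > 0

Valid decompositions (|xy| ≤ p, |y| ≥ 1):
  • x='', y='a', z='abb'
  • x='a', y='a', z='bb'
  • x='', y='aa', z='bb'

Total count: 3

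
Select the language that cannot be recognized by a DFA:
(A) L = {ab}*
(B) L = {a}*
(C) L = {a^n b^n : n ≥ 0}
(C) {a^n b^n : n ≥ 0}

(C) L = {a^n b^n : n ≥ 0} is NOT regular.

The pumping lemma can be used to prove this:
After pumping, the number of a's and b's become unequal

The other languages are regular because they can be recognized by finite automata.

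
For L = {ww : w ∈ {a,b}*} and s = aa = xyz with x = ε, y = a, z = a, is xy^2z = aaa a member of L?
No

xy²z = ε · aa · a = aaa.
aaa has odd length 3, so it cannot be written as ww and is not in L.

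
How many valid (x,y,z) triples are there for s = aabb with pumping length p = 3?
6

For s = 'aabb' with pumping length p = 3:

Constraints: |xy| ≤ 3, |y| > 0

Valid decompositions (|xy| ≤ p, |y| ≥ 1):
  • x='', y='a', z='abb'
  • x='a', y='a', z='bb'
  • x='', y='aa', z='bb'
  • x='aa', y='b', z='b'
  • x='a', y='ab', z='b'
  • x='', y='aab', z='b'

Total count: 6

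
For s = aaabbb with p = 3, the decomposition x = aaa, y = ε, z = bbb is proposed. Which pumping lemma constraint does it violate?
Violated: |y| > 0

The decomposition x = aaa, y = ε, z = bbb for s = aaabbb with p = 3
violates the constraint: |y| > 0

|y| = 0, but the pumping lemma requires |y| > 0 (y must be non-empty).

Pumping lemma constraints:
1. xyz = s (decomposition is valid)
2. |xy| ≤ p
3. |y| > 0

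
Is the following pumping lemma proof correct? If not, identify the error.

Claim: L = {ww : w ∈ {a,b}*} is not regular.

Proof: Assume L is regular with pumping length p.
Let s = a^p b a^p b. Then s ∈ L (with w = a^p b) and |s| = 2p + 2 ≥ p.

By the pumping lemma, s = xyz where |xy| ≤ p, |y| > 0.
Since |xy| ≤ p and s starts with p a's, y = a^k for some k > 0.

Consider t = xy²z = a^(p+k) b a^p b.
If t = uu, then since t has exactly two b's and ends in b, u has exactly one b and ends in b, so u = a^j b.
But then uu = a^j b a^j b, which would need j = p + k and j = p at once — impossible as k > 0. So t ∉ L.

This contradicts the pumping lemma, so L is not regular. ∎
The proof is correct.

This proof is valid because:
1. s = a^p b a^p b is in L and is chosen in terms of p, so |s| ≥ p holds for every p
2. The decomposition analysis is correct: |xy| ≤ p forces y to lie inside the leading a's
3. The contradiction is valid: the argument shows a^(p+k) b a^p b cannot be split into two equal halves
4. The conclusion follows logically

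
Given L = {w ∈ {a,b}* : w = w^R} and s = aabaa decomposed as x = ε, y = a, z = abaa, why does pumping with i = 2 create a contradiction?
xy²z = aaabaa ∉ L

Pumping with i = 2 replaces y = a by y² = aa:
- Original: s = xyz = aabaa; aabaa reversed is aabaa, the same string, so it is a palindrome and is in L
- Pumped: xy²z = ε · aa · abaa = aaabaa
- aaabaa reversed is aabaaa ≠ aaabaa, so it is not a palindrome and is not in L

The pumping lemma would require xy²z ∈ L, so this decomposition yields a contradiction.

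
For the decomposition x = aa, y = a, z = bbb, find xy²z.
aaaabbb

Given x = 'aa', y = 'a', z = 'bbb' and i = 2:

xy^2z = x + y·y·...·y (2 times) + z
       = 'aa' + 'a'^2 + 'bbb'
       = 'aa' + 'aa' + 'bbb'
       = 'aaaabbb'

The pumped string is 'aaaabbb' with length 7.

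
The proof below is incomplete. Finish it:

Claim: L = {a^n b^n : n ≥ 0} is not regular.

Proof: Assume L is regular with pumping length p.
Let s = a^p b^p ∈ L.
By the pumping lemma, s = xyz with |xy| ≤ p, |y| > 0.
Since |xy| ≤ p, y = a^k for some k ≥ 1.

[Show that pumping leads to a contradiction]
Consider xy²z = a^(p+k) b^p.

Since k ≥ 1, we have p + k > p.
So xy²z has more a's than b's: (p+k) a's vs p b's.
This means xy²z ∉ L because a^n b^n requires equal counts.

This contradicts the pumping lemma which states xy²z ∈ L.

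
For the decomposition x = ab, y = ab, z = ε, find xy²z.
ababab

Given x = 'ab', y = 'ab', z = '' and i = 2:

xy^2z = x + y·y·...·y (2 times) + z
       = 'ab' + 'ab'^2 + ''
       = 'ab' + 'abab' + ''
       = 'ababab'

The pumped string is 'ababab' with length 6.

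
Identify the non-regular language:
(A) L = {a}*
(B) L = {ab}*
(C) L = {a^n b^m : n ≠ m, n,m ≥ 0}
(C) {a^n b^m : n ≠ m, n,m ≥ 0}

(C) L = {a^n b^m : n ≠ m, n,m ≥ 0} is NOT regular.

The pumping lemma can be used to prove this:
After pumping a's, we can make n = m

The other languages are regular because they can be recognized by finite automata.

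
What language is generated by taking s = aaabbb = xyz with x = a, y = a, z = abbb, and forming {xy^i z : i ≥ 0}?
{xy^i z : i ≥ 0} = {a^(2+i) b^3 : i ≥ 0} = {aabbb, aaabbb, aaaabbb, ...}

With x = a, y = a, z = abbb: Starting with aaabbb and pumping the second 'a', we get strings with 2+i a's followed by 3 b's for i = 0, 1, 2, ...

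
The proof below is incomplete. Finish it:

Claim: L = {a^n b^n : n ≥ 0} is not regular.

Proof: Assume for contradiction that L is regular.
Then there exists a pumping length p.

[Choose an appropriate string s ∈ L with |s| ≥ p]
s = a^p b^p

This string is in L (has equal a's and b's) and has length 2p ≥ p.
Any decomposition xyz with |xy| ≤ p means y consists only of a's,
so pumping will unbalance the counts.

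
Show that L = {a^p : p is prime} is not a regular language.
Assume for contradiction that L is regular, and let p ≥ 1 be the pumping length given by the pumping lemma.
Choose a prime q with q ≥ p (one exists because there are infinitely many primes) and let s = a^q. Then s ∈ L and |s| = q ≥ p.
By the pumping lemma, s = xyz for some x, y, z with |xy| ≤ p, |y| ≥ 1, and xy^i z ∈ L for every i ≥ 0.
Here y = a^k for some k with 1 ≤ k ≤ p, and xy^i z = a^(q + (i − 1)k) for every i ≥ 0.

Take i = q + 1: |xy^(q+1) z| = q + qk = q(k + 1).
Both factors satisfy q ≥ 2 and k + 1 ≥ 2, so q(k + 1) is composite, and xy^(q+1) z ∉ L.

This contradicts the pumping lemma, which requires xy^i z ∈ L for all i ≥ 0.
Hence L = {a^p : p is prime} is not regular. ∎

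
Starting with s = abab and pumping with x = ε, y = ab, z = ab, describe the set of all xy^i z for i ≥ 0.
{xy^i z : i ≥ 0} = {(ab)^(i+1) : i ≥ 0} = {ab, abab, ababab, ...}

With x = ε, y = ab, z = ab: Pumping 'ab' gives strings of alternating a's and b's.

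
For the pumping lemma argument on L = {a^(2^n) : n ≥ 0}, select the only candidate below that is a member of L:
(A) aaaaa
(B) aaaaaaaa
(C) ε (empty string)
(B) aaaaaaaa

The pumping lemma is applied to a string s that lies in L, so first check membership of each option:
- (A) aaaaa has length 5, strictly between 2^2 = 4 and 2^3 = 8, so it is not in L ✗
- (B) aaaaaaaa has length 8 = 2^3, so it is in L ✓
- (C) ε has length 0, which is not a power of 2, so it is not in L ✗

Only (B) aaaaaaaa is in L, so it is the only candidate that could play the role of s.
(In a complete proof one picks s in terms of the pumping length p so that |s| ≥ p is guaranteed; a fixed string like aaaaaaaa illustrates the shape of such an s.)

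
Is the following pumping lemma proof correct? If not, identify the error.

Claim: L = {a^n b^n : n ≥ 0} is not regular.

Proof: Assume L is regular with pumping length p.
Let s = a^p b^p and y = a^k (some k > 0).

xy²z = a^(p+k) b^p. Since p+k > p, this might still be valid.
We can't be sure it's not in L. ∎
The proof is INCORRECT.

Error: The conclusion is wrong.
xy²z = a^(p+k) b^p is definitely NOT in L because the number of a's (p+k) ≠ number of b's (p).
The proof incorrectly doubts what is actually a valid contradiction.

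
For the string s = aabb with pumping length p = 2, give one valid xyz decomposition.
x = 'a', y = 'a', z = 'bb'

For s = aabb and p = 2, one valid decomposition is:
- x = 'a' (length 1)
- y = 'a' (length 1)
- z = 'bb' (length 2)

Verification:
- xyz = 'a' + 'a' + 'bb' = aabb ✓
- |xy| = 2 ≤ 2 ✓
- |y| = 1 > 0 ✓

All pumping lemma constraints are satisfied.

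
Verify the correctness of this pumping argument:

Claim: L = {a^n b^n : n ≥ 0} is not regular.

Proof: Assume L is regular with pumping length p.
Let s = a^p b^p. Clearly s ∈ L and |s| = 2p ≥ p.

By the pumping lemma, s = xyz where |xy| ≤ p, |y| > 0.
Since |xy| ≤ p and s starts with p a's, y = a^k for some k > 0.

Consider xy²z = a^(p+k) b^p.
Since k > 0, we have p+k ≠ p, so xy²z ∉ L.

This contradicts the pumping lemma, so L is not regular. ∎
The proof is correct.

This proof is valid because:
1. The string s = a^p b^p is correctly in L
2. The decomposition analysis is correct: y must consist only of a's
3. The contradiction is valid: pumping increases a's but not b's
4. The conclusion follows logically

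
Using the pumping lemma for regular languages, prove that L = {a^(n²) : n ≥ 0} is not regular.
Assume for contradiction that L is regular, and let p ≥ 1 be the pumping length given by the pumping lemma.
Choose s = a^(p²). Then s ∈ L and |s| = p² ≥ p.
By the pumping lemma, s = xyz for some x, y, z with |xy| ≤ p, |y| ≥ 1, and xy^i z ∈ L for every i ≥ 0.
Here y = a^k for some k with 1 ≤ k ≤ |xy| ≤ p.

Take i = 2: |xy²z| = p² + k.
Now p² < p² + k ≤ p² + p < p² + 2p + 1 = (p + 1)².
So |xy²z| lies strictly between the consecutive squares p² and (p + 1)², hence is not a perfect square, and xy²z ∉ L.

This contradicts the pumping lemma, which requires xy^i z ∈ L for all i ≥ 0.
Hence L = {a^(n²) : n ≥ 0} is not regular. ∎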